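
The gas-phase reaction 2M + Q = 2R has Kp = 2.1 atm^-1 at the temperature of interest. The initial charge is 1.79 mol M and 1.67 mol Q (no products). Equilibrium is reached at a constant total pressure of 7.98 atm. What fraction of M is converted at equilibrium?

Let X = conversion of M (basis 1.79 mol M); extent of reaction ξ = 0.895X.
Mole table: n_M = 1.79 − 1.79X; n_Q = 1.67 − 0.895X; n_R = 1.79X.
Summing: n_T = 3.46 − 0.895X.
Mole fractions y_i = n_i/n_T; Kp = p_R^2 / (p_M^2 p_Q) with p_i = y_i·P.
This yields a degree-3 equation in X; solving on (0,1), X = 0.712.

X = 0.712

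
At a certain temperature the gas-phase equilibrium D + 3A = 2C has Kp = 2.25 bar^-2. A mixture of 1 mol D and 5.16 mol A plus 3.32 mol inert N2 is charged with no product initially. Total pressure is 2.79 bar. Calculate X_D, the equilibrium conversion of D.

X = 0.719

Basis: 1 mol D initially; let X = conversion of D. Extent ξ = X.
Species balance: n_D = 1 − X; n_A = 5.16 − 3X; n_C = 2X; n_I = 3.32 (inert).
Total moles n_T = 9.48 − 2X.
Mole fractions y_i = n_i/n_T; Kp = p_C^2 / (p_D p_A^3) with p_i = y_i·P.
Substituting and setting equal to 2.25 bar^-2 gives a polynomial in X; the root in (0,1) is X = 0.719.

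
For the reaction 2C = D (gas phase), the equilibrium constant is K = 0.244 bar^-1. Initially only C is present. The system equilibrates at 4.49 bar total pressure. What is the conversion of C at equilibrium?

X = 0.569

Take 1 mol C as basis and let X be its fractional conversion, so ξ = 0.5X.
Species balance: n_C = 1 − X; n_D = 0.5X.
Summing: n_T = 1 − 0.5X.
y_i = n_i/n_T, p_i = y_i·P. K = p_D / (p_C^2).
Setting this equal to 0.244 bar^-1 and taking the physical root (0 < X < 1) gives X = 0.569.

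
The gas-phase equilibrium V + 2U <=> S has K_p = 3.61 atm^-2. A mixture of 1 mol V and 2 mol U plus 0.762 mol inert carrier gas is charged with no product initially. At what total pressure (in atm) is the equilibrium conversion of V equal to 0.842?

P = 7.99 atm

Let X = conversion of V (basis 1 mol V); extent of reaction ξ = X.
At extent ξ: n_V = 1 − X; n_U = 2 − 2X; n_S = X; n_I = 0.762 (inert).
n_T = Σnᵢ = 3.76 − 2X.
K_p = p_S / (p_V p_U^2) with p_i = (n_i/n_T)·P.
At X = 0.842: the mole-fraction product g(X) = Π y_i^ν_i = 230.4. Since K_p = g(X)·P^{-2}, P = (g/K_p)^(1/2) = (230.4/3.61)^(1/2) = 7.99 atm.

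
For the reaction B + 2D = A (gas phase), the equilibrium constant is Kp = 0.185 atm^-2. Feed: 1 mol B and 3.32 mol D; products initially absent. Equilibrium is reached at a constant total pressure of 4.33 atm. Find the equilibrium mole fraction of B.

Let X = conversion of B (basis 1 mol B); extent of reaction ξ = X.
Mole table: n_B = 1 − X; n_D = 3.32 − 2X; n_A = X.
Summing: n_T = 4.32 − 2X.
With p_i = (n_i/n_T)P, Kp = p_A / (p_B p_D^2).
This yields a degree-3 equation in X; solving on (0,1), X = 0.614.
Then n_B = 0.386, n_T = 3.09, so y_B = 0.125.

y_B = 0.125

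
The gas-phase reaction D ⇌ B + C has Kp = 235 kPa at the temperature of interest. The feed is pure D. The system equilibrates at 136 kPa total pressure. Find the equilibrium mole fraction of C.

Take 1 mol D as basis and let X be its fractional conversion, so ξ = X.
Species balance: n_D = 1 − X; n_B = X; n_C = X.
Total moles n_T = 1 + X.
With p_i = (n_i/n_T)P, Kp = p_B p_C / (p_D).
Setting this equal to 235 kPa and taking the physical root (0 < X < 1) gives X = 0.796.
Then n_C = 0.796, n_T = 1.8, so y_C = 0.443.

y_C = 0.443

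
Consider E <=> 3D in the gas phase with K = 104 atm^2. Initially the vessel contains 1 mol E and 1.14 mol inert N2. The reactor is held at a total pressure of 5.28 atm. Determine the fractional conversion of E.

Take 1 mol E as basis and let X be its fractional conversion, so ξ = X.
Moles: n_E = 1 − X; n_D = 3X; n_I = 1.14 (inert).
n_T = Σnᵢ = 2.14 + 2X.
Mole fractions y_i = n_i/n_T; K = p_D^3 / (p_E) with p_i = y_i·P.
Substituting and setting equal to 104 atm^2 gives a polynomial in X; the root in (0,1) is X = 0.762.

X = 0.762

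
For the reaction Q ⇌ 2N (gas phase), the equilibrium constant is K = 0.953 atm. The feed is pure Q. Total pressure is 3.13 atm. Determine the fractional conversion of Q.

X = 0.266

Basis: 1 mol Q initially; let X = conversion of Q. Extent ξ = X.
Mole table: n_Q = 1 − X; n_N = 2X.
Summing: n_T = 1 + X.
With p_i = (n_i/n_T)P, K = p_N^2 / (p_Q).
Substituting and setting equal to 0.953 atm gives a polynomial in X; the root in (0,1) is X = 0.266.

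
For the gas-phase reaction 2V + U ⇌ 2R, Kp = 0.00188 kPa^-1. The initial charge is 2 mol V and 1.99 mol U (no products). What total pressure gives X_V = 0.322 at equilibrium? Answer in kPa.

P = 264 kPa

Take 2 mol V as basis and let X be its fractional conversion, so ξ = X.
Mole table: n_V = 2 − 2X; n_U = 1.99 − X; n_R = 2X.
Summing: n_T = 3.99 − X.
Kp = p_R^2 / (p_V^2 p_U) with p_i = (n_i/n_T)·P.
At X = 0.322: the mole-fraction product g(X) = Π y_i^ν_i = 0.496. Since Kp = g(X)·P^{-1}, P = (g/Kp)^(1/1) = (0.496/0.00188)^(1/1) = 264 kPa.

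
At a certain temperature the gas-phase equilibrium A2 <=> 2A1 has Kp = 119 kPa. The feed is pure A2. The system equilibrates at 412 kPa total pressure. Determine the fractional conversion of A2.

Basis: 1 mol A2 initially; let X = conversion of A2. Extent ξ = X.
Moles: n_A2 = 1 − X; n_A1 = 2X.
n_T = Σnᵢ = 1 + X.
Mole fractions y_i = n_i/n_T; Kp = p_A1^2 / (p_A2) with p_i = y_i·P.
Equating to 119 kPa and solving on 0 < X < 1: X = 0.260.

X = 0.260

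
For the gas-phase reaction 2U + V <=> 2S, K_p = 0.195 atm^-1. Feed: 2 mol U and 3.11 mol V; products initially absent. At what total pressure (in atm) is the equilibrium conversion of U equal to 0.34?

P = 2.34 atm

Take 2 mol U as basis and let X be its fractional conversion, so ξ = X.
At extent ξ: n_U = 2 − 2X; n_V = 3.11 − X; n_S = 2X.
Total moles n_T = 5.11 − X.
K_p = p_S^2 / (p_U^2 p_V) with p_i = (n_i/n_T)·P.
At X = 0.34: the mole-fraction product g(X) = Π y_i^ν_i = 0.457. Since K_p = g(X)·P^{-1}, P = (g/K_p)^(1/1) = (0.457/0.195)^(1/1) = 2.34 atm.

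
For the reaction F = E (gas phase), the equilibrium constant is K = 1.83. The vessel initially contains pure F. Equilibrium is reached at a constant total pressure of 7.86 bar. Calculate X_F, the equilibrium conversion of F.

Take 1 mol F as basis and let X be its fractional conversion, so ξ = X.
Mole table: n_F = 1 − X; n_E = X.
Total moles n_T = 1 (Δν = 0, constant).
y_i = n_i/n_T, p_i = y_i·P. K = p_E / (p_F).
Equating to 1.83 and solving on 0 < X < 1: X = 0.647.

X = 0.647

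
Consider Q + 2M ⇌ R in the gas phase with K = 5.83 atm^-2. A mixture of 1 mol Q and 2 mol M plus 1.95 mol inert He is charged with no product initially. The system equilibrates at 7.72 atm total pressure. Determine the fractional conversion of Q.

Let X = conversion of Q (basis 1 mol Q); extent of reaction ξ = X.
At extent ξ: n_Q = 1 − X; n_M = 2 − 2X; n_R = X; n_I = 1.95 (inert).
n_T = Σnᵢ = 4.95 − 2X.
With p_i = (n_i/n_T)P, K = p_R / (p_Q p_M^2).
Setting this equal to 5.83 atm^-2 and taking the physical root (0 < X < 1) gives X = 0.814.

X = 0.814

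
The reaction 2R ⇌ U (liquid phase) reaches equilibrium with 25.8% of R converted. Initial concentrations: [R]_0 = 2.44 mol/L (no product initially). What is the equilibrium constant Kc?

Let X = conversion of R.
Concentrations: [R] = 2.44 − 2.44X; [U] = 1.22X.
At X = 0.258: [R] = 1.81, [U] = 0.315.
Kc = [U] / ([R]^2) = 0.096 L/mol.

Kc = 0.096 L/mol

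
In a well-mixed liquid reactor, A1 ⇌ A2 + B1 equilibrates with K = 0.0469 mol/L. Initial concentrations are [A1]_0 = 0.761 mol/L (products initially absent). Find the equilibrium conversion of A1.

X = 0.219

Let X = conversion of A1; extent ξ = 0.761·X mol/L.
Concentrations: [A1] = 0.761 − 0.761X; [A2] = 0.761X; [B1] = 0.761X.
K = [A2] [B1] / ([A1]).
Equating to 0.0469 mol/L: the physical root is X = 0.219.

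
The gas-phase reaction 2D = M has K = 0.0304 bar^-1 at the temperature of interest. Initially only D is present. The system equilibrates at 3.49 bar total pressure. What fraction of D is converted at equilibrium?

X = 0.162

Basis: 1 mol D initially; let X = conversion of D. Extent ξ = 0.5X.
Species balance: n_D = 1 − X; n_M = 0.5X.
n_T = Σnᵢ = 1 − 0.5X.
With p_i = (n_i/n_T)P, K = p_M / (p_D^2).
Equating to 0.0304 bar^-1 and solving on 0 < X < 1: X = 0.162.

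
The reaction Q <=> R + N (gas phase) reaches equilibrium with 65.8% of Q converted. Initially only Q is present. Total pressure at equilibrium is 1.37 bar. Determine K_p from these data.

Take 1 mol Q as basis and let X be its fractional conversion, so ξ = X.
Moles: n_Q = 1 − X; n_R = X; n_N = X.
Total moles n_T = 1 + X.
At X = 0.658: n_Q = 0.342, n_R = 0.658, n_N = 0.658, n_T = 1.66.
p_i = (n_i/n_T)·P. K_p = p_R p_N / (p_Q) = 1.05 bar.

K_p = 1.05 bar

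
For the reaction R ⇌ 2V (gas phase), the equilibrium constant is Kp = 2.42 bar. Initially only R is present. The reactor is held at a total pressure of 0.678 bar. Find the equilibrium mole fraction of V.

Take 1 mol R as basis and let X be its fractional conversion, so ξ = X.
Mole table: n_R = 1 − X; n_V = 2X.
Summing: n_T = 1 + X.
With p_i = (n_i/n_T)P, Kp = p_V^2 / (p_R).
Substituting and setting equal to 2.42 bar gives a polynomial in X; the root in (0,1) is X = 0.687.
Then n_V = 1.37, n_T = 1.69, so y_V = 0.814.

y_V = 0.814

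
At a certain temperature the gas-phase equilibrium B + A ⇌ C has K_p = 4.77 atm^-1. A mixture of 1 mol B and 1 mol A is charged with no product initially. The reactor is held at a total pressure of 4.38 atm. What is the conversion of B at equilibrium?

Take 1 mol B as basis and let X be its fractional conversion, so ξ = X.
At extent ξ: n_B = 1 − X; n_A = 1 − X; n_C = X.
Total moles n_T = 2 − X.
y_i = n_i/n_T, p_i = y_i·P. K_p = p_C / (p_B p_A).
This yields a degree-2 equation in X; solving on (0,1), X = 0.786.

X = 0.786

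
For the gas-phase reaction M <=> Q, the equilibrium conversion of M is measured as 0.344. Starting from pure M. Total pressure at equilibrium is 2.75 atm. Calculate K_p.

Take 1 mol M as basis and let X be its fractional conversion, so ξ = X.
Mole table: n_M = 1 − X; n_Q = X.
Since Δν = 0, n_T = 1 throughout.
At X = 0.344: n_M = 0.656, n_Q = 0.344, n_T = 1.
p_i = (n_i/n_T)·P. K_p = p_Q / (p_M) = 0.524.

K_p = 0.524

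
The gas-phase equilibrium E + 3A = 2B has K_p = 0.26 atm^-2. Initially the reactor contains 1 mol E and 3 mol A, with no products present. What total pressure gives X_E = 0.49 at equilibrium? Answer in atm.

P = 4.29 atm

Let X = conversion of E (basis 1 mol E); extent of reaction ξ = X.
At extent ξ: n_E = 1 − X; n_A = 3 − 3X; n_B = 2X.
Total moles n_T = 4 − 2X.
K_p = p_B^2 / (p_E p_A^3) with p_i = (n_i/n_T)·P.
At X = 0.49: the mole-fraction product g(X) = Π y_i^ν_i = 4.795. Since K_p = g(X)·P^{-2}, P = (g/K_p)^(1/2) = (4.795/0.26)^(1/2) = 4.29 atm.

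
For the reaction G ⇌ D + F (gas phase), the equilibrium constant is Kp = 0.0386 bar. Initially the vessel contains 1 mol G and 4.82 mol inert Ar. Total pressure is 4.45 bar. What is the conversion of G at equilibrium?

X = 0.204

Basis: 1 mol G initially; let X = conversion of G. Extent ξ = X.
At extent ξ: n_G = 1 − X; n_D = X; n_F = X; n_I = 4.82 (inert).
Summing: n_T = 5.82 + X.
With p_i = (n_i/n_T)P, Kp = p_D p_F / (p_G).
Substituting and setting equal to 0.0386 bar gives a polynomial in X; the root in (0,1) is X = 0.204.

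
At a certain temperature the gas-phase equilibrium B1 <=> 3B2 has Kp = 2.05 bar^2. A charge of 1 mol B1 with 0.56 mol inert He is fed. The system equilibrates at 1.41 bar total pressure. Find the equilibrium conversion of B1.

Let X = conversion of B1 (basis 1 mol B1); extent of reaction ξ = X.
At extent ξ: n_B1 = 1 − X; n_B2 = 3X; n_I = 0.56 (inert).
n_T = Σnᵢ = 1.56 + 2X.
Mole fractions y_i = n_i/n_T; Kp = p_B2^3 / (p_B1) with p_i = y_i·P.
This yields a degree-3 equation in X; solving on (0,1), X = 0.500.

X = 0.500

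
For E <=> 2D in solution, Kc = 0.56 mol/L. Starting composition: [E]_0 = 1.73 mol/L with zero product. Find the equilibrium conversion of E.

X = 0.247

Let X = conversion of E; extent ξ = 1.73·X mol/L.
Concentrations: [E] = 1.73 − 1.73X; [D] = 3.46X.
Kc = [D]^2 / ([E]).
Solving Kc = 0.56 for X ∈ (0,1): X = 0.247.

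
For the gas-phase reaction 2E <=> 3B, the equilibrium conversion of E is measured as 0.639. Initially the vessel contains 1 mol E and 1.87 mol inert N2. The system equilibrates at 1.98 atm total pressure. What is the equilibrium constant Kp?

Kp = 4.19 atm

Take 1 mol E as basis and let X be its fractional conversion, so ξ = 0.5X.
Mole table: n_E = 1 − X; n_B = 1.5X; n_I = 1.87 (inert).
n_T = Σnᵢ = 2.87 + 0.5X.
At X = 0.639: n_E = 0.361, n_B = 0.959, n_T = 3.19.
p_i = (n_i/n_T)·P. Kp = p_B^3 / (p_E^2) = 4.19 atm.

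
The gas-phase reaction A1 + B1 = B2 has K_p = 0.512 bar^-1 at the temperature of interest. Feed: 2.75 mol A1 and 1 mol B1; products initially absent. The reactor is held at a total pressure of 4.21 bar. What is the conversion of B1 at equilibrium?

Basis: 1 mol B1 initially; let X = conversion of B1. Extent ξ = X.
Mole table: n_A1 = 2.75 − X; n_B1 = 1 − X; n_B2 = X.
Summing: n_T = 3.75 − X.
With p_i = (n_i/n_T)P, K_p = p_B2 / (p_A1 p_B1).
This yields a degree-2 equation in X; solving on (0,1), X = 0.596.

X = 0.596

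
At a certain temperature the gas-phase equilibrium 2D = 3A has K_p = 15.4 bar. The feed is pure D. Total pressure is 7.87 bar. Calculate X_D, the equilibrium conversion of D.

Take 1 mol D as basis and let X be its fractional conversion, so ξ = 0.5X.
Moles: n_D = 1 − X; n_A = 1.5X.
Total moles n_T = 1 + 0.5X.
With p_i = (n_i/n_T)P, K_p = p_A^3 / (p_D^2).
Setting this equal to 15.4 bar and taking the physical root (0 < X < 1) gives X = 0.539.

X = 0.539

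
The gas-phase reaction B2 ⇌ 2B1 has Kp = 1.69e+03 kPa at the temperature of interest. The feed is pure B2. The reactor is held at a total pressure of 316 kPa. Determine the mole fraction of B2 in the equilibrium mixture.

Let X = conversion of B2 (basis 1 mol B2); extent of reaction ξ = X.
Mole table: n_B2 = 1 − X; n_B1 = 2X.
Total moles n_T = 1 + X.
Mole fractions y_i = n_i/n_T; Kp = p_B1^2 / (p_B2) with p_i = y_i·P.
Equating to 1.69e+03 kPa and solving on 0 < X < 1: X = 0.756.
Then n_B2 = 0.244, n_T = 1.76, so y_B2 = 0.139.

y_B2 = 0.139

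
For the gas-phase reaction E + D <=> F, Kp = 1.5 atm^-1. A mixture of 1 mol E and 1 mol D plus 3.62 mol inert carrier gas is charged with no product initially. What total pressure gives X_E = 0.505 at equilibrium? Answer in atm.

Basis: 1 mol E initially; let X = conversion of E. Extent ξ = X.
At extent ξ: n_E = 1 − X; n_D = 1 − X; n_F = X; n_I = 3.62 (inert).
Total moles n_T = 5.62 − X.
Kp = p_F / (p_E p_D) with p_i = (n_i/n_T)·P.
At X = 0.505: the mole-fraction product g(X) = Π y_i^ν_i = 10.54. Since Kp = g(X)·P^{-1}, P = (g/Kp)^(1/1) = (10.54/1.5)^(1/1) = 7.03 atm.

P = 7.03 atm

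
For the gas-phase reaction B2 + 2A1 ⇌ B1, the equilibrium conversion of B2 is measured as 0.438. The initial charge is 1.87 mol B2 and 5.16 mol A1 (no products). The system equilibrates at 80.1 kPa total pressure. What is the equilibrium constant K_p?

Let X = conversion of B2 (basis 1.87 mol B2); extent of reaction ξ = 1.87X.
Moles: n_B2 = 1.87 − 1.87X; n_A1 = 5.16 − 3.74X; n_B1 = 1.87X.
Total moles n_T = 7.03 − 3.74X.
At X = 0.438: n_B2 = 1.05, n_A1 = 3.52, n_B1 = 0.819, n_T = 5.39.
p_i = (n_i/n_T)·P. K_p = p_B1 / (p_B2 p_A1^2) = 0.000285 kPa^-2.

K_p = 0.000285 kPa^-2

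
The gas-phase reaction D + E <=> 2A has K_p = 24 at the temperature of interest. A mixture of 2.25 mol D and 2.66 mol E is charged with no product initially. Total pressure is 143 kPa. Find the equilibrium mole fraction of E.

y_E = 0.191

Take 2.25 mol D as basis and let X be its fractional conversion, so ξ = 2.25X.
Species balance: n_D = 2.25 − 2.25X; n_E = 2.66 − 2.25X; n_A = 4.5X.
n_T stays at 4.91 (no change in mole number).
Mole fractions y_i = n_i/n_T; K_p = p_A^2 / (p_D p_E) with p_i = y_i·P.
Substituting and setting equal to 24 gives a polynomial in X; the root in (0,1) is X = 0.766.
Then n_E = 0.937, n_T = 4.91, so y_E = 0.191.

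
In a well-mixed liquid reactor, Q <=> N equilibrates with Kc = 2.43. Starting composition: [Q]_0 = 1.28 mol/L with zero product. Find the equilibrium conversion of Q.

Let X = conversion of Q; extent ξ = 1.28·X mol/L.
Concentrations: [Q] = 1.28 − 1.28X; [N] = 1.28X.
Kc = [N] / ([Q]).
Setting equal to 2.43 and solving for X on (0,1) gives X = 0.708.

X = 0.708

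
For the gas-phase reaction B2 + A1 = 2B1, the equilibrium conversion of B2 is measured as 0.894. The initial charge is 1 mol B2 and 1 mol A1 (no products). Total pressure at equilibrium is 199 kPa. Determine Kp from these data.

Kp = 285

Basis: 1 mol B2 initially; let X = conversion of B2. Extent ξ = X.
At extent ξ: n_B2 = 1 − X; n_A1 = 1 − X; n_B1 = 2X.
Since Δν = 0, n_T = 2 throughout.
At X = 0.894: n_B2 = 0.106, n_A1 = 0.106, n_B1 = 1.79, n_T = 2.
p_i = (n_i/n_T)·P. Kp = p_B1^2 / (p_B2 p_A1) = 285.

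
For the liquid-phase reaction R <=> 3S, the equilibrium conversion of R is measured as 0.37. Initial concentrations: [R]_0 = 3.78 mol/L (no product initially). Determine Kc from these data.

Kc = 31 (mol/L)^2

Let X = conversion of R.
Concentrations: [R] = 3.78 − 3.78X; [S] = 11.3X.
At X = 0.37: [R] = 2.38, [S] = 4.2.
Kc = [S]^3 / ([R]) = 31 (mol/L)^2.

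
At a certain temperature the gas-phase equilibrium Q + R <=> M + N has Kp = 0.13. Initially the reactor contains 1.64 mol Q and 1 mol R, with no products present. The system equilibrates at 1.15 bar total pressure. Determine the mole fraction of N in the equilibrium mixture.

Let X = conversion of R (basis 1 mol R); extent of reaction ξ = X.
Species balance: n_Q = 1.64 − X; n_R = 1 − X; n_M = X; n_N = X.
n_T stays at 2.64 (no change in mole number).
Mole fractions y_i = n_i/n_T; Kp = p_M p_N / (p_Q p_R) with p_i = y_i·P.
Equating to 0.13 and solving on 0 < X < 1: X = 0.336.
Then n_N = 0.336, n_T = 2.64, so y_N = 0.127.

y_N = 0.127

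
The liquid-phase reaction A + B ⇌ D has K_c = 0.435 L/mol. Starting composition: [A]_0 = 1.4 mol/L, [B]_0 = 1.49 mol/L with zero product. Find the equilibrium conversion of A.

X = 0.314

Let X = conversion of A; extent ξ = 1.4·X mol/L.
Concentrations: [A] = 1.4 − 1.4X; [B] = 1.49 − 1.4X; [D] = 1.4X.
K_c = [D] / ([A] [B]).
Equating to 0.435 L/mol: the physical root is X = 0.314.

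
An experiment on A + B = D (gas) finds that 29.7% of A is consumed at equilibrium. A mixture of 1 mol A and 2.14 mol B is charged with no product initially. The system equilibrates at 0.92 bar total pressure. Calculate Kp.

Take 1 mol A as basis and let X be its fractional conversion, so ξ = X.
Mole table: n_A = 1 − X; n_B = 2.14 − X; n_D = X.
n_T = Σnᵢ = 3.14 − X.
At X = 0.297: n_A = 0.703, n_B = 1.84, n_D = 0.297, n_T = 2.84.
p_i = (n_i/n_T)·P. Kp = p_D / (p_A p_B) = 0.708 bar^-1.

Kp = 0.708 bar^-1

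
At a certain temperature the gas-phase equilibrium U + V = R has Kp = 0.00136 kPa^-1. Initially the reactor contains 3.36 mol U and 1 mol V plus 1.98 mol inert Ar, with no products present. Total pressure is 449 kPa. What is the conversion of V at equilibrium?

X = 0.238

Let X = conversion of V (basis 1 mol V); extent of reaction ξ = X.
At extent ξ: n_U = 3.36 − X; n_V = 1 − X; n_R = X; n_I = 1.98 (inert).
n_T = Σnᵢ = 6.34 − X.
With p_i = (n_i/n_T)P, Kp = p_R / (p_U p_V).
This yields a degree-2 equation in X; solving on (0,1), X = 0.238.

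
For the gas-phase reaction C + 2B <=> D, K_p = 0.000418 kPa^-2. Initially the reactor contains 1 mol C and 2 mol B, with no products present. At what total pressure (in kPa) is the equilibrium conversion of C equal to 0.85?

P = 505 kPa

Basis: 1 mol C initially; let X = conversion of C. Extent ξ = X.
Mole table: n_C = 1 − X; n_B = 2 − 2X; n_D = X.
n_T = Σnᵢ = 3 − 2X.
K_p = p_D / (p_C p_B^2) with p_i = (n_i/n_T)·P.
At X = 0.85: the mole-fraction product g(X) = Π y_i^ν_i = 106.4. Since K_p = g(X)·P^{-2}, P = (g/K_p)^(1/2) = (106.4/0.000418)^(1/2) = 505 kPa.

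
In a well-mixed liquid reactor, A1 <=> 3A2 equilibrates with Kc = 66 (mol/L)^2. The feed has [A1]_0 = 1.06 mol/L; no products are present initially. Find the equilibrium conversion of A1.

X = 0.781

Let X = conversion of A1; extent ξ = 1.06·X mol/L.
Concentrations: [A1] = 1.06 − 1.06X; [A2] = 3.18X.
Kc = [A2]^3 / ([A1]).
This equals 66 at X = 0.781 (the root in 0 < X < 1).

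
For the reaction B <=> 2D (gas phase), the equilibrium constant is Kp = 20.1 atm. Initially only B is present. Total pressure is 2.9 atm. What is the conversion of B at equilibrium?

Take 1 mol B as basis and let X be its fractional conversion, so ξ = X.
Moles: n_B = 1 − X; n_D = 2X.
Summing: n_T = 1 + X.
With p_i = (n_i/n_T)P, Kp = p_D^2 / (p_B).
Substituting and setting equal to 20.1 atm gives a polynomial in X; the root in (0,1) is X = 0.796.

X = 0.796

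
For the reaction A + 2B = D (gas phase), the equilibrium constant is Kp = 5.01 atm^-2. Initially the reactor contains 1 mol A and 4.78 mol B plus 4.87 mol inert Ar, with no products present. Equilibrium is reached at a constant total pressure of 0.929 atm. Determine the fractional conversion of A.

Let X = conversion of A (basis 1 mol A); extent of reaction ξ = X.
Species balance: n_A = 1 − X; n_B = 4.78 − 2X; n_D = X; n_I = 4.87 (inert).
Summing: n_T = 10.7 − 2X.
Mole fractions y_i = n_i/n_T; Kp = p_D / (p_A p_B^2) with p_i = y_i·P.
This yields a degree-3 equation in X; solving on (0,1), X = 0.412.

X = 0.412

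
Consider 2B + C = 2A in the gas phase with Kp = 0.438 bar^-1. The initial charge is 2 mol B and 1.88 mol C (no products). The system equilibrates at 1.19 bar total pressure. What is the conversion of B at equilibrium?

X = 0.323

Basis: 2 mol B initially; let X = conversion of B. Extent ξ = X.
Moles: n_B = 2 − 2X; n_C = 1.88 − X; n_A = 2X.
n_T = Σnᵢ = 3.88 − X.
y_i = n_i/n_T, p_i = y_i·P. Kp = p_A^2 / (p_B^2 p_C).
Equating to 0.438 bar^-1 and solving on 0 < X < 1: X = 0.323.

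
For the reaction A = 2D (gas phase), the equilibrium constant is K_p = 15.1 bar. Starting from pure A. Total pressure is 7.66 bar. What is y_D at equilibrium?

Basis: 1 mol A initially; let X = conversion of A. Extent ξ = X.
Moles: n_A = 1 − X; n_D = 2X.
n_T = Σnᵢ = 1 + X.
y_i = n_i/n_T, p_i = y_i·P. K_p = p_D^2 / (p_A).
Equating to 15.1 bar and solving on 0 < X < 1: X = 0.575.
Then n_D = 1.15, n_T = 1.57, so y_D = 0.730.

y_D = 0.730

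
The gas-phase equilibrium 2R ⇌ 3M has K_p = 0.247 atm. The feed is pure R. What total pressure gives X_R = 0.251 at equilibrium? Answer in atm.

P = 2.92 atm

Basis: 1 mol R initially; let X = conversion of R. Extent ξ = 0.5X.
At extent ξ: n_R = 1 − X; n_M = 1.5X.
n_T = Σnᵢ = 1 + 0.5X.
K_p = p_M^3 / (p_R^2) with p_i = (n_i/n_T)·P.
At X = 0.251: the mole-fraction product g(X) = Π y_i^ν_i = 0.08453. Since K_p = g(X)·P^{1}, P = (K_p/g)^(1/1) = (0.247/0.08453)^(1/1) = 2.92 atm.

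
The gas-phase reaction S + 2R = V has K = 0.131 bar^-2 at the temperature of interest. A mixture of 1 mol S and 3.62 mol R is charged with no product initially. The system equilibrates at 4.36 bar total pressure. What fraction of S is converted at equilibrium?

Let X = conversion of S (basis 1 mol S); extent of reaction ξ = X.
Species balance: n_S = 1 − X; n_R = 3.62 − 2X; n_V = X.
n_T = Σnᵢ = 4.62 − 2X.
With p_i = (n_i/n_T)P, K = p_V / (p_S p_R^2).
Substituting and setting equal to 0.131 bar^-2 gives a polynomial in X; the root in (0,1) is X = 0.560.

X = 0.560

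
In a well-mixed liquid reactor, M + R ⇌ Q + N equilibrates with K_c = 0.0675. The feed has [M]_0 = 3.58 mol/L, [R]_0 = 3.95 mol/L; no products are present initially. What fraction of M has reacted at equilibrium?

Let X = conversion of M; extent ξ = 3.58·X mol/L.
Concentrations: [M] = 3.58 − 3.58X; [R] = 3.95 − 3.58X; [Q] = 3.58X; [N] = 3.58X.
K_c = [Q] [N] / ([M] [R]).
Equating to 0.0675: the physical root is X = 0.217.

X = 0.217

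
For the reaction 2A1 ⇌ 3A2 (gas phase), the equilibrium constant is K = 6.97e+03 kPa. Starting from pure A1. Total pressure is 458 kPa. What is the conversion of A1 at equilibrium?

X = 0.743

Basis: 1 mol A1 initially; let X = conversion of A1. Extent ξ = 0.5X.
At extent ξ: n_A1 = 1 − X; n_A2 = 1.5X.
Summing: n_T = 1 + 0.5X.
With p_i = (n_i/n_T)P, K = p_A2^3 / (p_A1^2).
Equating to 6.97e+03 kPa and solving on 0 < X < 1: X = 0.743.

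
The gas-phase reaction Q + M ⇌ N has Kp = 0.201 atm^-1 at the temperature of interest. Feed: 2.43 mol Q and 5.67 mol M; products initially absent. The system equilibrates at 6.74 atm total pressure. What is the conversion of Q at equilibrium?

Let X = conversion of Q (basis 2.43 mol Q); extent of reaction ξ = 2.43X.
Moles: n_Q = 2.43 − 2.43X; n_M = 5.67 − 2.43X; n_N = 2.43X.
Summing: n_T = 8.1 − 2.43X.
With p_i = (n_i/n_T)P, Kp = p_N / (p_Q p_M).
This yields a degree-2 equation in X; solving on (0,1), X = 0.469.

X = 0.469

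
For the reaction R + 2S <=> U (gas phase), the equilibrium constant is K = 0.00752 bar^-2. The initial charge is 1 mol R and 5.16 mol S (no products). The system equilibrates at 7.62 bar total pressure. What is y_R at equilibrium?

Let X = conversion of R (basis 1 mol R); extent of reaction ξ = X.
Mole table: n_R = 1 − X; n_S = 5.16 − 2X; n_U = X.
n_T = Σnᵢ = 6.16 − 2X.
y_i = n_i/n_T, p_i = y_i·P. K = p_U / (p_R p_S^2).
Equating to 0.00752 bar^-2 and solving on 0 < X < 1: X = 0.229.
Then n_R = 0.771, n_T = 5.7, so y_R = 0.135.

y_R = 0.135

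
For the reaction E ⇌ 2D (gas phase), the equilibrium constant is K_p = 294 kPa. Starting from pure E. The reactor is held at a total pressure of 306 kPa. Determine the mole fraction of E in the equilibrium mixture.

y_E = 0.389

Take 1 mol E as basis and let X be its fractional conversion, so ξ = X.
At extent ξ: n_E = 1 − X; n_D = 2X.
Summing: n_T = 1 + X.
With p_i = (n_i/n_T)P, K_p = p_D^2 / (p_E).
Equating to 294 kPa and solving on 0 < X < 1: X = 0.440.
Then n_E = 0.56, n_T = 1.44, so y_E = 0.389.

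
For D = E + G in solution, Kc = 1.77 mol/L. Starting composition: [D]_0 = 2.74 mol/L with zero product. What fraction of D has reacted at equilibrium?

X = 0.543

Let X = conversion of D; extent ξ = 2.74·X mol/L.
Concentrations: [D] = 2.74 − 2.74X; [E] = 2.74X; [G] = 2.74X.
Kc = [E] [G] / ([D]).
Setting equal to 1.77 and solving for X on (0,1) gives X = 0.543.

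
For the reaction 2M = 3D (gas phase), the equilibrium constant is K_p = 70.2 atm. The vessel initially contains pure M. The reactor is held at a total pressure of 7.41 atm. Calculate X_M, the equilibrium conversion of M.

Let X = conversion of M (basis 1 mol M); extent of reaction ξ = 0.5X.
Moles: n_M = 1 − X; n_D = 1.5X.
n_T = Σnᵢ = 1 + 0.5X.
Mole fractions y_i = n_i/n_T; K_p = p_D^3 / (p_M^2) with p_i = y_i·P.
Substituting and setting equal to 70.2 atm gives a polynomial in X; the root in (0,1) is X = 0.699.

X = 0.699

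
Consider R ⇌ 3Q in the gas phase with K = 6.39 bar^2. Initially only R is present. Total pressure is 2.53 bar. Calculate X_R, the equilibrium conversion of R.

X = 0.417

Let X = conversion of R (basis 1 mol R); extent of reaction ξ = X.
Mole table: n_R = 1 − X; n_Q = 3X.
Summing: n_T = 1 + 2X.
With p_i = (n_i/n_T)P, K = p_Q^3 / (p_R).
Substituting and setting equal to 6.39 bar^2 gives a polynomial in X; the root in (0,1) is X = 0.417.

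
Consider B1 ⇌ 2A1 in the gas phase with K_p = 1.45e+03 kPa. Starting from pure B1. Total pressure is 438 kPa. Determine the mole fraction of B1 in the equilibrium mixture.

Basis: 1 mol B1 initially; let X = conversion of B1. Extent ξ = X.
Mole table: n_B1 = 1 − X; n_A1 = 2X.
n_T = Σnᵢ = 1 + X.
y_i = n_i/n_T, p_i = y_i·P. K_p = p_A1^2 / (p_B1).
Setting this equal to 1.45e+03 kPa and taking the physical root (0 < X < 1) gives X = 0.673.
Then n_B1 = 0.327, n_T = 1.67, so y_B1 = 0.196.

y_B1 = 0.196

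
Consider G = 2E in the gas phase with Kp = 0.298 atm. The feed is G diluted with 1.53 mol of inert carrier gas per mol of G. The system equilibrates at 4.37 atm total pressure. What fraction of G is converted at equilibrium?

X = 0.194

Basis: 1 mol G initially; let X = conversion of G. Extent ξ = X.
Species balance: n_G = 1 − X; n_E = 2X; n_I = 1.53 (inert).
Total moles n_T = 2.53 + X.
With p_i = (n_i/n_T)P, Kp = p_E^2 / (p_G).
This yields a degree-2 equation in X; solving on (0,1), X = 0.194.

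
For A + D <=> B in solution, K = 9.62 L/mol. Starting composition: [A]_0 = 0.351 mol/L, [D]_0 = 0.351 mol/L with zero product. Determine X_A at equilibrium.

X = 0.584

Let X = conversion of A; extent ξ = 0.351·X mol/L.
Concentrations: [A] = 0.351 − 0.351X; [D] = 0.351 − 0.351X; [B] = 0.351X.
K = [B] / ([A] [D]).
This equals 9.62 at X = 0.584 (the root in 0 < X < 1).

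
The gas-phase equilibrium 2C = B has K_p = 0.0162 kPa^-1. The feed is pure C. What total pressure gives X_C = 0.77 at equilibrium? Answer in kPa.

P = 276 kPa

Let X = conversion of C (basis 1 mol C); extent of reaction ξ = 0.5X.
Species balance: n_C = 1 − X; n_B = 0.5X.
Summing: n_T = 1 − 0.5X.
K_p = p_B / (p_C^2) with p_i = (n_i/n_T)·P.
At X = 0.77: the mole-fraction product g(X) = Π y_i^ν_i = 4.476. Since K_p = g(X)·P^{-1}, P = (g/K_p)^(1/1) = (4.476/0.0162)^(1/1) = 276 kPa.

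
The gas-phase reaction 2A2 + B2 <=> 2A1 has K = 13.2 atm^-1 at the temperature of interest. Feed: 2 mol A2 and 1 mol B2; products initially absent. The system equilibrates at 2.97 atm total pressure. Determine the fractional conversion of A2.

X = 0.695

Take 2 mol A2 as basis and let X be its fractional conversion, so ξ = X.
Species balance: n_A2 = 2 − 2X; n_B2 = 1 − X; n_A1 = 2X.
Total moles n_T = 3 − X.
y_i = n_i/n_T, p_i = y_i·P. K = p_A1^2 / (p_A2^2 p_B2).
Equating to 13.2 atm^-1 and solving on 0 < X < 1: X = 0.695.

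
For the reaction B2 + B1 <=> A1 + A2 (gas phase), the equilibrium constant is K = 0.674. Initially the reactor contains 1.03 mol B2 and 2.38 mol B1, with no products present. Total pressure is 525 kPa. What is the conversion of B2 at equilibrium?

X = 0.638

Let X = conversion of B2 (basis 1.03 mol B2); extent of reaction ξ = 1.03X.
Moles: n_B2 = 1.03 − 1.03X; n_B1 = 2.38 − 1.03X; n_A1 = 1.03X; n_A2 = 1.03X.
Since Δν = 0, n_T = 3.41 throughout.
Mole fractions y_i = n_i/n_T; K = p_A1 p_A2 / (p_B2 p_B1) with p_i = y_i·P.
Substituting and setting equal to 0.674 gives a polynomial in X; the root in (0,1) is X = 0.638.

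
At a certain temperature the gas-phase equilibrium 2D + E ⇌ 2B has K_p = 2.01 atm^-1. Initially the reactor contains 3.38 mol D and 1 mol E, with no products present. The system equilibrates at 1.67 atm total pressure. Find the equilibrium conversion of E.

X = 0.621

Take 1 mol E as basis and let X be its fractional conversion, so ξ = X.
Mole table: n_D = 3.38 − 2X; n_E = 1 − X; n_B = 2X.
Total moles n_T = 4.38 − X.
Mole fractions y_i = n_i/n_T; K_p = p_B^2 / (p_D^2 p_E) with p_i = y_i·P.
This yields a degree-3 equation in X; solving on (0,1), X = 0.621.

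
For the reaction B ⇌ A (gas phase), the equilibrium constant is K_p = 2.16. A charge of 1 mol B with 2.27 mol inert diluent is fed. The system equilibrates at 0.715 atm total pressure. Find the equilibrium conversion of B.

X = 0.684

Let X = conversion of B (basis 1 mol B); extent of reaction ξ = X.
Species balance: n_B = 1 − X; n_A = X; n_I = 2.27 (inert).
Total moles n_T = 3.27 (Δν = 0, constant).
Mole fractions y_i = n_i/n_T; K_p = p_A / (p_B) with p_i = y_i·P.
Equating to 2.16 and solving on 0 < X < 1: X = 0.684.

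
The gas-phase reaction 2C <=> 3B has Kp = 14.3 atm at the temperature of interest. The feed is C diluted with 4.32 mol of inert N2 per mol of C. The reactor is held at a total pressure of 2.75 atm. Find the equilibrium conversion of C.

Take 1 mol C as basis and let X be its fractional conversion, so ξ = 0.5X.
Mole table: n_C = 1 − X; n_B = 1.5X; n_I = 4.32 (inert).
n_T = Σnᵢ = 5.32 + 0.5X.
Mole fractions y_i = n_i/n_T; Kp = p_B^3 / (p_C^2) with p_i = y_i·P.
Equating to 14.3 atm and solving on 0 < X < 1: X = 0.771.

X = 0.771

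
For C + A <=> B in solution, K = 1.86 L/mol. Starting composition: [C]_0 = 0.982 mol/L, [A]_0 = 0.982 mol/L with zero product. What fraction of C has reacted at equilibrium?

Let X = conversion of C; extent ξ = 0.982·X mol/L.
Concentrations: [C] = 0.982 − 0.982X; [A] = 0.982 − 0.982X; [B] = 0.982X.
K = [B] / ([C] [A]).
Solving K = 1.86 for X ∈ (0,1): X = 0.485.

X = 0.485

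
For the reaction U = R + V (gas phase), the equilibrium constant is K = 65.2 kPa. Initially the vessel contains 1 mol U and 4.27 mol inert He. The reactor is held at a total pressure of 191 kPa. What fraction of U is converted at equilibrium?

Let X = conversion of U (basis 1 mol U); extent of reaction ξ = X.
Species balance: n_U = 1 − X; n_R = X; n_V = X; n_I = 4.27 (inert).
n_T = Σnᵢ = 5.27 + X.
y_i = n_i/n_T, p_i = y_i·P. K = p_R p_V / (p_U).
Equating to 65.2 kPa and solving on 0 < X < 1: X = 0.736.

X = 0.736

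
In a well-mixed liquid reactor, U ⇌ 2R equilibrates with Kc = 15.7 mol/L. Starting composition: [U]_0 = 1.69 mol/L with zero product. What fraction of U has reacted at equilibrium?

X = 0.755

Let X = conversion of U; extent ξ = 1.69·X mol/L.
Concentrations: [U] = 1.69 − 1.69X; [R] = 3.38X.
Kc = [R]^2 / ([U]).
Equating to 15.7 mol/L: the physical root is X = 0.755.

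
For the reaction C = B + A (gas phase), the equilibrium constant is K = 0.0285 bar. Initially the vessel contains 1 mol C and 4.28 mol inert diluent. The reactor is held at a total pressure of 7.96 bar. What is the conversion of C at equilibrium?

X = 0.130

Let X = conversion of C (basis 1 mol C); extent of reaction ξ = X.
Moles: n_C = 1 − X; n_B = X; n_A = X; n_I = 4.28 (inert).
Summing: n_T = 5.28 + X.
y_i = n_i/n_T, p_i = y_i·P. K = p_B p_A / (p_C).
This yields a degree-2 equation in X; solving on (0,1), X = 0.130.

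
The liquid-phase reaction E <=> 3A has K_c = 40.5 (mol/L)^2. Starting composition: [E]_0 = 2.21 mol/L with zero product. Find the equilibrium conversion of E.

Let X = conversion of E; extent ξ = 2.21·X mol/L.
Concentrations: [E] = 2.21 − 2.21X; [A] = 6.63X.
K_c = [A]^3 / ([E]).
Solving K_c = 40.5 for X ∈ (0,1): X = 0.526.

X = 0.526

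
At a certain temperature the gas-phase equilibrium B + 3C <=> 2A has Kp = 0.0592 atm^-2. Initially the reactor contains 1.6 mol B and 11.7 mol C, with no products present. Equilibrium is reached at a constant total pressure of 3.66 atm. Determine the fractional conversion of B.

X = 0.554

Take 1.6 mol B as basis and let X be its fractional conversion, so ξ = 1.6X.
Species balance: n_B = 1.6 − 1.6X; n_C = 11.7 − 4.8X; n_A = 3.2X.
Summing: n_T = 13.3 − 3.2X.
y_i = n_i/n_T, p_i = y_i·P. Kp = p_A^2 / (p_B p_C^3).
Setting this equal to 0.0592 atm^-2 and taking the physical root (0 < X < 1) gives X = 0.554.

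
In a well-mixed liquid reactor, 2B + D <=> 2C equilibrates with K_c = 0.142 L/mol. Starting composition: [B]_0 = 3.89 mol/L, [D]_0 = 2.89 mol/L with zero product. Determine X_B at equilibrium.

X = 0.358

Let X = conversion of B; extent ξ = 3.89X/2 mol/L.
Concentrations: [B] = 3.89 − 3.89X; [D] = 2.89 − 1.95X; [C] = 3.89X.
K_c = [C]^2 / ([B]^2 [D]).
Solving K_c = 0.142 for X ∈ (0,1): X = 0.358.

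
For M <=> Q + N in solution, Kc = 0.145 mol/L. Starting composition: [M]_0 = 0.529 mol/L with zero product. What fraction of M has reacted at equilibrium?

X = 0.404

Let X = conversion of M; extent ξ = 0.529·X mol/L.
Concentrations: [M] = 0.529 − 0.529X; [Q] = 0.529X; [N] = 0.529X.
Kc = [Q] [N] / ([M]).
Solving Kc = 0.145 for X ∈ (0,1): X = 0.404.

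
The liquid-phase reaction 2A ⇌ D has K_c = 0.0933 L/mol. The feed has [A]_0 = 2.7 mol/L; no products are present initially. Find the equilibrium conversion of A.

X = 0.269

Let X = conversion of A; extent ξ = 2.7X/2 mol/L.
Concentrations: [A] = 2.7 − 2.7X; [D] = 1.35X.
K_c = [D] / ([A]^2).
Setting equal to 0.0933 and solving for X on (0,1) gives X = 0.269.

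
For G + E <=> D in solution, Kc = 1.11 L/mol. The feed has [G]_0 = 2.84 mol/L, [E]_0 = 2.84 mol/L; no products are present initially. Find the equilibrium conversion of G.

Let X = conversion of G; extent ξ = 2.84·X mol/L.
Concentrations: [G] = 2.84 − 2.84X; [E] = 2.84 − 2.84X; [D] = 2.84X.
Kc = [D] / ([G] [E]).
Setting equal to 1.11 and solving for X on (0,1) gives X = 0.573.

X = 0.573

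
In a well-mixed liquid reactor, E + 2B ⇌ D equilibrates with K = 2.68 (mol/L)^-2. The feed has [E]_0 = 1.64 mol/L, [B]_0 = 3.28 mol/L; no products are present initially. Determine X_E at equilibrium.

X = 0.709

Let X = conversion of E; extent ξ = 1.64·X mol/L.
Concentrations: [E] = 1.64 − 1.64X; [B] = 3.28 − 3.28X; [D] = 1.64X.
K = [D] / ([E] [B]^2).
This equals 2.68 at X = 0.709 (the root in 0 < X < 1).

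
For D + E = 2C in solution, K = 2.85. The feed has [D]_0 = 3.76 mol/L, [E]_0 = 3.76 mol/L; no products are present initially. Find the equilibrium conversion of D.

X = 0.458

Let X = conversion of D; extent ξ = 3.76·X mol/L.
Concentrations: [D] = 3.76 − 3.76X; [E] = 3.76 − 3.76X; [C] = 7.52X.
K = [C]^2 / ([D] [E]).
This equals 2.85 at X = 0.458 (the root in 0 < X < 1).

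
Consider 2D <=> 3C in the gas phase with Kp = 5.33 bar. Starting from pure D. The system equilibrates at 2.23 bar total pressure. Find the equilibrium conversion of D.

Basis: 1 mol D initially; let X = conversion of D. Extent ξ = 0.5X.
Moles: n_D = 1 − X; n_C = 1.5X.
Total moles n_T = 1 + 0.5X.
Mole fractions y_i = n_i/n_T; Kp = p_C^3 / (p_D^2) with p_i = y_i·P.
Substituting and setting equal to 5.33 bar gives a polynomial in X; the root in (0,1) is X = 0.560.

X = 0.560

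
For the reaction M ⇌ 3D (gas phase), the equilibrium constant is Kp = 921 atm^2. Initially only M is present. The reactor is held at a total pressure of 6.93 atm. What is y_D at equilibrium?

y_D = 0.955

Basis: 1 mol M initially; let X = conversion of M. Extent ξ = X.
Mole table: n_M = 1 − X; n_D = 3X.
Summing: n_T = 1 + 2X.
With p_i = (n_i/n_T)P, Kp = p_D^3 / (p_M).
This yields a degree-3 equation in X; solving on (0,1), X = 0.875.
Then n_D = 2.63, n_T = 2.75, so y_D = 0.955.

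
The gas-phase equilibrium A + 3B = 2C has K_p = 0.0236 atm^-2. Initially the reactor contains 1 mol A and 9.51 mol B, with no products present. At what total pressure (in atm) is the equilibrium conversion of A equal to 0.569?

P = 4.85 atm

Let X = conversion of A (basis 1 mol A); extent of reaction ξ = X.
At extent ξ: n_A = 1 − X; n_B = 9.51 − 3X; n_C = 2X.
Summing: n_T = 10.5 − 2X.
K_p = p_C^2 / (p_A p_B^3) with p_i = (n_i/n_T)·P.
At X = 0.569: the mole-fraction product g(X) = Π y_i^ν_i = 0.5555. Since K_p = g(X)·P^{-2}, P = (g/K_p)^(1/2) = (0.5555/0.0236)^(1/2) = 4.85 atm.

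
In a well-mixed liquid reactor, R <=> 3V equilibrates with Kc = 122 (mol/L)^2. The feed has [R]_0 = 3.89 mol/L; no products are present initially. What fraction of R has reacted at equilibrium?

X = 0.522

Let X = conversion of R; extent ξ = 3.89·X mol/L.
Concentrations: [R] = 3.89 − 3.89X; [V] = 11.7X.
Kc = [V]^3 / ([R]).
This equals 122 at X = 0.522 (the root in 0 < X < 1).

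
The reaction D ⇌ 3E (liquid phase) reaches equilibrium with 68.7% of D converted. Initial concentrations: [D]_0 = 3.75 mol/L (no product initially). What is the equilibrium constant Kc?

Let X = conversion of D.
Concentrations: [D] = 3.75 − 3.75X; [E] = 11.2X.
At X = 0.687: [D] = 1.17, [E] = 7.73.
Kc = [E]^3 / ([D]) = 393 (mol/L)^2.

Kc = 393 (mol/L)^2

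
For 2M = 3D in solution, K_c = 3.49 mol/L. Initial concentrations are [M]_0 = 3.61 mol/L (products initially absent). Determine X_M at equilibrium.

X = 0.445

Let X = conversion of M; extent ξ = 3.61X/2 mol/L.
Concentrations: [M] = 3.61 − 3.61X; [D] = 5.42X.
K_c = [D]^3 / ([M]^2).
This equals 3.49 at X = 0.445 (the root in 0 < X < 1).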